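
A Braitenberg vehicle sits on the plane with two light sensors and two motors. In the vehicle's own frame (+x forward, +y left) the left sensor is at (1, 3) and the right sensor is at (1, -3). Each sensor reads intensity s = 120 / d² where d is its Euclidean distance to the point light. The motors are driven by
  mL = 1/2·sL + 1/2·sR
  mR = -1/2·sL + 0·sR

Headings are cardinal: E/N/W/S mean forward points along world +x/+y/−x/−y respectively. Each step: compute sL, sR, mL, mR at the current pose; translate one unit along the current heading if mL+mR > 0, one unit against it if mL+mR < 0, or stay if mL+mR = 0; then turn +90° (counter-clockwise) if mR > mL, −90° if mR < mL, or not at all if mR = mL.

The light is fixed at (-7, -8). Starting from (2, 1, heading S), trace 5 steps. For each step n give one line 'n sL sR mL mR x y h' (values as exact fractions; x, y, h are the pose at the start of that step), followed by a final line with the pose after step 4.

0 15/26 6/5 231/260 -15/52 2 1 S
1 120/89 24/37 3288/3293 -60/89 2 0 W
2 60/53 60/101 4620/5353 -30/53 1 0 N
3 8/15 40/39 152/195 -4/15 1 1 E
4 15/26 6/5 231/260 -15/52 2 1 S
final 2 0 W

n=0: pose=(2,1,S); sL=15/26, sR=6/5; mL=231/260, mR=-15/52; mL+mR=3/5 → advance +1; mR−mL=-153/130 → turn -1·90°
n=1: pose=(2,0,W); sL=120/89, sR=24/37; mL=3288/3293, mR=-60/89; mL+mR=12/37 → advance +1; mR−mL=-5508/3293 → turn -1·90°
n=2: pose=(1,0,N); sL=60/53, sR=60/101; mL=4620/5353, mR=-30/53; mL+mR=30/101 → advance +1; mR−mL=-7650/5353 → turn -1·90°
n=3: pose=(1,1,E); sL=8/15, sR=40/39; mL=152/195, mR=-4/15; mL+mR=20/39 → advance +1; mR−mL=-68/65 → turn -1·90°
n=4: pose=(2,1,S); sL=15/26, sR=6/5; mL=231/260, mR=-15/52; mL+mR=3/5 → advance +1; mR−mL=-153/130 → turn -1·90°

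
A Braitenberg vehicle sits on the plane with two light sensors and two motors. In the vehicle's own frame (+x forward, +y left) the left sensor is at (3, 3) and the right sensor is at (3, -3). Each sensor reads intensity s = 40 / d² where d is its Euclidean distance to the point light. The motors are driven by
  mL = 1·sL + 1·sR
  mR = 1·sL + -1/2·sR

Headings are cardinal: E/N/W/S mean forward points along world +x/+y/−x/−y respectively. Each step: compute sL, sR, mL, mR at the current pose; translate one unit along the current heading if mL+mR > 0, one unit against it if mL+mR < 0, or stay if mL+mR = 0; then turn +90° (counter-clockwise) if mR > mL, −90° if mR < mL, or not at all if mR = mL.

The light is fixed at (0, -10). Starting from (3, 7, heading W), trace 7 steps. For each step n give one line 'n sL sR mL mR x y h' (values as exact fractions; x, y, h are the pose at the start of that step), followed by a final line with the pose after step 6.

0 10/49 1/10 149/490 151/980 3 7 W
1 40/401 8/85 6608/34085 1796/34085 2 7 N
2 20/233 4/25 1432/5825 34/5825 2 8 E
3 40/261 8/45 48/145 28/435 3 8 S
4 10/49 1/10 149/490 151/980 3 7 W
5 40/401 8/85 6608/34085 1796/34085 2 7 N
6 20/233 4/25 1432/5825 34/5825 2 8 E
final 3 8 S

n=0: pose=(3,7,W); sL=10/49, sR=1/10; mL=149/490, mR=151/980; mL+mR=449/980 → advance +1; mR−mL=-3/20 → turn -1·90°
n=1: pose=(2,7,N); sL=40/401, sR=8/85; mL=6608/34085, mR=1796/34085; mL+mR=8404/34085 → advance +1; mR−mL=-12/85 → turn -1·90°
n=2: pose=(2,8,E); sL=20/233, sR=4/25; mL=1432/5825, mR=34/5825; mL+mR=1466/5825 → advance +1; mR−mL=-6/25 → turn -1·90°
n=3: pose=(3,8,S); sL=40/261, sR=8/45; mL=48/145, mR=28/435; mL+mR=172/435 → advance +1; mR−mL=-4/15 → turn -1·90°
n=4: pose=(3,7,W); sL=10/49, sR=1/10; mL=149/490, mR=151/980; mL+mR=449/980 → advance +1; mR−mL=-3/20 → turn -1·90°
n=5: pose=(2,7,N); sL=40/401, sR=8/85; mL=6608/34085, mR=1796/34085; mL+mR=8404/34085 → advance +1; mR−mL=-12/85 → turn -1·90°
n=6: pose=(2,8,E); sL=20/233, sR=4/25; mL=1432/5825, mR=34/5825; mL+mR=1466/5825 → advance +1; mR−mL=-6/25 → turn -1·90°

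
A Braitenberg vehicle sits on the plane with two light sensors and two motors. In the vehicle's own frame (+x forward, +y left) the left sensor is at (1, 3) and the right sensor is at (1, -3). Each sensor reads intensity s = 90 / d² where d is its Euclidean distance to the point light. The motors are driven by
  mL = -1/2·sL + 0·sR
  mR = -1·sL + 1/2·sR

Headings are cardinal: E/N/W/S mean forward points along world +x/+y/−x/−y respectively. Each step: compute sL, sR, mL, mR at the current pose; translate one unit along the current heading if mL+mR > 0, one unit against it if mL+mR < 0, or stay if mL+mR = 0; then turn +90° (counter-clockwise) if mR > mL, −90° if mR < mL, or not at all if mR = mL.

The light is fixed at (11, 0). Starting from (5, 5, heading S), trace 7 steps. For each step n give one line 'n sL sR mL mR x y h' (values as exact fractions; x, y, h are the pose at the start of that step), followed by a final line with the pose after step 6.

n=0: pose=(5,5,S); sL=18/5, sR=90/97; mL=-9/5, mR=-1521/485; mL+mR=-2394/485 → advance -1; mR−mL=-648/485 → turn -1·90°
n=1: pose=(5,6,W); sL=45/29, sR=9/13; mL=-45/58, mR=-909/754; mL+mR=-747/377 → advance -1; mR−mL=-162/377 → turn -1·90°
n=2: pose=(6,6,N); sL=90/113, sR=90/53; mL=-45/113, mR=315/5989; mL+mR=-2070/5989 → advance -1; mR−mL=2700/5989 → turn +1·90°
n=3: pose=(6,5,W); sL=9/4, sR=9/10; mL=-9/8, mR=-9/5; mL+mR=-117/40 → advance -1; mR−mL=-27/40 → turn -1·90°
n=4: pose=(7,5,N); sL=18/17, sR=90/37; mL=-9/17, mR=99/629; mL+mR=-234/629 → advance -1; mR−mL=432/629 → turn +1·90°
n=5: pose=(7,4,W); sL=45/13, sR=45/37; mL=-45/26, mR=-2745/962; mL+mR=-2205/481 → advance -1; mR−mL=-540/481 → turn -1·90°
n=6: pose=(8,4,N); sL=90/61, sR=18/5; mL=-45/61, mR=99/305; mL+mR=-126/305 → advance -1; mR−mL=324/305 → turn +1·90°

0 18/5 90/97 -9/5 -1521/485 5 5 S
1 45/29 9/13 -45/58 -909/754 5 6 W
2 90/113 90/53 -45/113 315/5989 6 6 N
3 9/4 9/10 -9/8 -9/5 6 5 W
4 18/17 90/37 -9/17 99/629 7 5 N
5 45/13 45/37 -45/26 -2745/962 7 4 W
6 90/61 18/5 -45/61 99/305 8 4 N
final 8 3 W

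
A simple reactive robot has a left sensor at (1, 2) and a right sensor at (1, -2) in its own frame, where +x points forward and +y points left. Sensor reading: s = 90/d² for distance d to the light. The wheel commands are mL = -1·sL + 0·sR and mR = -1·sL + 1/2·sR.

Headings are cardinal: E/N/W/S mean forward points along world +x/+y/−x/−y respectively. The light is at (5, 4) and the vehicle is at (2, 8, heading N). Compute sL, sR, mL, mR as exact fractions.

left sensor world pos  = (0, 9); dL² = 50
right sensor world pos = (4, 9); dR² = 26
sL = 90/50 = 9/5
sR = 90/26 = 45/13
mL = -1·sL + 0·sR = -9/5
mR = -1·sL + 1/2·sR = -9/130

9/5 45/13 -9/5 -9/130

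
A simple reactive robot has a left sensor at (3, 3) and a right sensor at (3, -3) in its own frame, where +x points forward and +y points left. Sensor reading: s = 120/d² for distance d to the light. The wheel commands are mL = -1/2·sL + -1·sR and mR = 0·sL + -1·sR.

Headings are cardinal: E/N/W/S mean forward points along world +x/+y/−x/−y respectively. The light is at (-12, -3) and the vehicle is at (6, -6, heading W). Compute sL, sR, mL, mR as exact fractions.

40/87 8/15 -332/435 -8/15

left sensor world pos  = (3, -9); dL² = 261
right sensor world pos = (3, -3); dR² = 225
sL = 120/261 = 40/87
sR = 120/225 = 8/15
mL = -1/2·sL + -1·sR = -332/435
mR = 0·sL + -1·sR = -8/15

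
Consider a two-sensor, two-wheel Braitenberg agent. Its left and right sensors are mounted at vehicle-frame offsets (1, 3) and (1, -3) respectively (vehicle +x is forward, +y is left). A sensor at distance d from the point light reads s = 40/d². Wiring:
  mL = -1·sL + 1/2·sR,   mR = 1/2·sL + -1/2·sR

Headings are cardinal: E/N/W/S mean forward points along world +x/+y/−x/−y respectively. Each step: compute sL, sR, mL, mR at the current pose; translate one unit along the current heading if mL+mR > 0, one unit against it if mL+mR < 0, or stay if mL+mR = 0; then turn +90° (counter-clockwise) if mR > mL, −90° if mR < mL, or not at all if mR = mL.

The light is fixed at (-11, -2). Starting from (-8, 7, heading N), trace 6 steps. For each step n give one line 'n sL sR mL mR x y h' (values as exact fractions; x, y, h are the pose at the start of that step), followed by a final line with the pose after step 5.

n=0: pose=(-8,7,N); sL=2/5, sR=5/17; mL=-43/170, mR=9/170; mL+mR=-1/5 → advance -1; mR−mL=26/85 → turn +1·90°
n=1: pose=(-8,6,W); sL=40/29, sR=8/25; mL=-884/725, mR=384/725; mL+mR=-20/29 → advance -1; mR−mL=1268/725 → turn +1·90°
n=2: pose=(-7,6,S); sL=20/49, sR=4/5; mL=-2/245, mR=-48/245; mL+mR=-10/49 → advance -1; mR−mL=-46/245 → turn -1·90°
n=3: pose=(-7,7,W); sL=8/9, sR=40/153; mL=-116/153, mR=16/51; mL+mR=-4/9 → advance -1; mR−mL=164/153 → turn +1·90°
n=4: pose=(-6,7,S); sL=5/16, sR=10/17; mL=-5/272, mR=-75/544; mL+mR=-5/32 → advance -1; mR−mL=-65/544 → turn -1·90°
n=5: pose=(-6,8,W); sL=8/13, sR=8/37; mL=-244/481, mR=96/481; mL+mR=-4/13 → advance -1; mR−mL=340/481 → turn +1·90°

0 2/5 5/17 -43/170 9/170 -8 7 N
1 40/29 8/25 -884/725 384/725 -8 6 W
2 20/49 4/5 -2/245 -48/245 -7 6 S
3 8/9 40/153 -116/153 16/51 -7 7 W
4 5/16 10/17 -5/272 -75/544 -6 7 S
5 8/13 8/37 -244/481 96/481 -6 8 W
final -5 8 S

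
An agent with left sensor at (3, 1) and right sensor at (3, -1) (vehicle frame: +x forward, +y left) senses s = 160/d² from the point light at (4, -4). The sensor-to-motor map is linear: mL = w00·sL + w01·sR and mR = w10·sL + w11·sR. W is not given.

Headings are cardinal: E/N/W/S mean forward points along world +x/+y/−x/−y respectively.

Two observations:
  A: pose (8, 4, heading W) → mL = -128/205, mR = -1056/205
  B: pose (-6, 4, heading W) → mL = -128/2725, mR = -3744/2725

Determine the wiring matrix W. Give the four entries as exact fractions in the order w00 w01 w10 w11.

-1/2 1/2 -1 -1

obs A: pose=(8,4,W) → sL=16/5, sR=80/41, mL=-128/205, mR=-1056/205
obs B: pose=(-6,4,W) → sL=80/109, sR=16/25, mL=-128/2725, mR=-3744/2725
sensor matrix S = [[16/5, 80/41], [80/109, 16/25]]; det S = 344064/558625
solve [mL_A; mL_B] = S·[w00; w01] and [mR_A; mR_B] = S·[w10; w11]:
  w00 = -1/2, w01 = 1/2, w10 = -1, w11 = -1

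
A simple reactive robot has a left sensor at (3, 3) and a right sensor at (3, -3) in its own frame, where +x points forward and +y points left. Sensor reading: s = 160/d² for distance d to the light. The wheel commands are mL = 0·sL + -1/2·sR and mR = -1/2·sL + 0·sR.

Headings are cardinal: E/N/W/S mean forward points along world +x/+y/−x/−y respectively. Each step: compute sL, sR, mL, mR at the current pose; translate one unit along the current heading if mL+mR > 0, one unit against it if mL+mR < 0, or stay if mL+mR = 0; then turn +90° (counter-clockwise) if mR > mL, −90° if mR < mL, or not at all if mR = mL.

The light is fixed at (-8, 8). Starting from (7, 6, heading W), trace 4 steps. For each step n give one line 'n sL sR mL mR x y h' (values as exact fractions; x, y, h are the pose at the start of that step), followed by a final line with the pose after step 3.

0 160/169 32/29 -16/29 -80/169 7 6 W
1 80/193 80/97 -40/97 -40/193 8 6 S
2 32/73 160/377 -80/377 -16/73 8 7 E
3 8/17 1 -1/2 -4/17 7 7 S
final 7 8 E

n=0: pose=(7,6,W); sL=160/169, sR=32/29; mL=-16/29, mR=-80/169; mL+mR=-5024/4901 → advance -1; mR−mL=384/4901 → turn +1·90°
n=1: pose=(8,6,S); sL=80/193, sR=80/97; mL=-40/97, mR=-40/193; mL+mR=-11600/18721 → advance -1; mR−mL=3840/18721 → turn +1·90°
n=2: pose=(8,7,E); sL=32/73, sR=160/377; mL=-80/377, mR=-16/73; mL+mR=-11872/27521 → advance -1; mR−mL=-192/27521 → turn -1·90°
n=3: pose=(7,7,S); sL=8/17, sR=1; mL=-1/2, mR=-4/17; mL+mR=-25/34 → advance -1; mR−mL=9/34 → turn +1·90°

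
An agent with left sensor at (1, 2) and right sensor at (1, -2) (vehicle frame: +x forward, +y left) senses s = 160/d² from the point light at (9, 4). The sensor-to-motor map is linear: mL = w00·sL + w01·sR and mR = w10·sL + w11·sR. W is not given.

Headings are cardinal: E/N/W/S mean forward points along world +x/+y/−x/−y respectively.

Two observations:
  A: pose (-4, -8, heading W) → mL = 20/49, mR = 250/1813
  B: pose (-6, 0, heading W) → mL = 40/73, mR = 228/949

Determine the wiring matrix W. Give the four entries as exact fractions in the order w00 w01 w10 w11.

1 0 1 -1/2

obs A: pose=(-4,-8,W) → sL=20/49, sR=20/37, mL=20/49, mR=250/1813
obs B: pose=(-6,0,W) → sL=40/73, sR=8/13, mL=40/73, mR=228/949
sensor matrix S = [[20/49, 20/37], [40/73, 8/13]]; det S = -77440/1720537
solve [mL_A; mL_B] = S·[w00; w01] and [mR_A; mR_B] = S·[w10; w11]:
  w00 = 1, w01 = 0, w10 = 1, w11 = -1/2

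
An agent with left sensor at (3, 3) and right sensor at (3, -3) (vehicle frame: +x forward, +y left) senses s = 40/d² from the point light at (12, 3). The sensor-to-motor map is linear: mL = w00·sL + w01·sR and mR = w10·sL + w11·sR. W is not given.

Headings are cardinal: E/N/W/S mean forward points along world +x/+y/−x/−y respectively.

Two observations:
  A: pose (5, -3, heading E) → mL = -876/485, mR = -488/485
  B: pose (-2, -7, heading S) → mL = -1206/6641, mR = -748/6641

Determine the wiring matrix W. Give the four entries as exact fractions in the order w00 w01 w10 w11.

obs A: pose=(5,-3,E) → sL=8/5, sR=40/97, mL=-876/485, mR=-488/485
obs B: pose=(-2,-7,S) → sL=4/29, sR=20/229, mL=-1206/6641, mR=-748/6641
sensor matrix S = [[8/5, 40/97], [4/29, 20/229]]; det S = 53376/644177
solve [mL_A; mL_B] = S·[w00; w01] and [mR_A; mR_B] = S·[w10; w11]:
  w00 = -1, w01 = -1/2, w10 = -1/2, w11 = -1/2

-1 -1/2 -1/2 -1/2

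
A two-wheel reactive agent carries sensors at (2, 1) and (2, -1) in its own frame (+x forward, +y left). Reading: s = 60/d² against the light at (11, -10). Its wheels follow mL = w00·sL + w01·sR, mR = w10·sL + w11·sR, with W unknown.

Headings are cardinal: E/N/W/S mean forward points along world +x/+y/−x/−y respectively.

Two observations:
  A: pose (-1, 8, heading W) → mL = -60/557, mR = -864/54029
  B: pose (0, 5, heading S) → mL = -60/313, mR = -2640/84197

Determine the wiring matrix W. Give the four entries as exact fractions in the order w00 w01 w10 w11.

0 -1 -1 1

obs A: pose=(-1,8,W) → sL=12/97, sR=60/557, mL=-60/557, mR=-864/54029
obs B: pose=(0,5,S) → sL=60/269, sR=60/313, mL=-60/313, mR=-2640/84197
sensor matrix S = [[12/97, 60/557], [60/269, 60/313]]; det S = -1419840/4549079713
solve [mL_A; mL_B] = S·[w00; w01] and [mR_A; mR_B] = S·[w10; w11]:
  w00 = 0, w01 = -1, w10 = -1, w11 = 1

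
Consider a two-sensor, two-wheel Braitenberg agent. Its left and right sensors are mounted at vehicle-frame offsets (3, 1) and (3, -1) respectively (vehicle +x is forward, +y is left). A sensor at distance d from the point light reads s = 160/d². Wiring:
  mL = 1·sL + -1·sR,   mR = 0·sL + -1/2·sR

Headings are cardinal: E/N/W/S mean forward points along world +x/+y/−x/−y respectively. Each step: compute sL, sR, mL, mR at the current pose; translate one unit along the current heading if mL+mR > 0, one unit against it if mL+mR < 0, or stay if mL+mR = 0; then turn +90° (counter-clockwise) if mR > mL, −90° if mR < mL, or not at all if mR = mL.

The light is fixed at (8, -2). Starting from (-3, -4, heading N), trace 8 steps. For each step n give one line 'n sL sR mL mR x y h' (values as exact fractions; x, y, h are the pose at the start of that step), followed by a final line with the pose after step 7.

n=0: pose=(-3,-4,N); sL=32/29, sR=160/101; mL=-1408/2929, mR=-80/101; mL+mR=-3728/2929 → advance -1; mR−mL=-912/2929 → turn -1·90°
n=1: pose=(-3,-5,E); sL=40/17, sR=2; mL=6/17, mR=-1; mL+mR=-11/17 → advance -1; mR−mL=-23/17 → turn -1·90°
n=2: pose=(-4,-5,S); sL=160/157, sR=32/41; mL=1536/6437, mR=-16/41; mL+mR=-976/6437 → advance -1; mR−mL=-4048/6437 → turn -1·90°
n=3: pose=(-4,-4,W); sL=80/117, sR=80/113; mL=-320/13221, mR=-40/113; mL+mR=-5000/13221 → advance -1; mR−mL=-4360/13221 → turn -1·90°
n=4: pose=(-3,-4,N); sL=32/29, sR=160/101; mL=-1408/2929, mR=-80/101; mL+mR=-3728/2929 → advance -1; mR−mL=-912/2929 → turn -1·90°
n=5: pose=(-3,-5,E); sL=40/17, sR=2; mL=6/17, mR=-1; mL+mR=-11/17 → advance -1; mR−mL=-23/17 → turn -1·90°
n=6: pose=(-4,-5,S); sL=160/157, sR=32/41; mL=1536/6437, mR=-16/41; mL+mR=-976/6437 → advance -1; mR−mL=-4048/6437 → turn -1·90°
n=7: pose=(-4,-4,W); sL=80/117, sR=80/113; mL=-320/13221, mR=-40/113; mL+mR=-5000/13221 → advance -1; mR−mL=-4360/13221 → turn -1·90°

0 32/29 160/101 -1408/2929 -80/101 -3 -4 N
1 40/17 2 6/17 -1 -3 -5 E
2 160/157 32/41 1536/6437 -16/41 -4 -5 S
3 80/117 80/113 -320/13221 -40/113 -4 -4 W
4 32/29 160/101 -1408/2929 -80/101 -3 -4 N
5 40/17 2 6/17 -1 -3 -5 E
6 160/157 32/41 1536/6437 -16/41 -4 -5 S
7 80/117 80/113 -320/13221 -40/113 -4 -4 W
final -3 -4 N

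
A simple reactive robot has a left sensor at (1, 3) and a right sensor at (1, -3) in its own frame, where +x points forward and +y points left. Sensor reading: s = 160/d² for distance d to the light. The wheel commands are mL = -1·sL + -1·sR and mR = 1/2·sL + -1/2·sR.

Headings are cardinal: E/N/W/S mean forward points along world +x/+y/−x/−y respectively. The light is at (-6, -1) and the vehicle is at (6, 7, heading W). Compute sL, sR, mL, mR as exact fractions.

left sensor world pos  = (5, 4); dL² = 146
right sensor world pos = (5, 10); dR² = 242
sL = 160/146 = 80/73
sR = 160/242 = 80/121
mL = -1·sL + -1·sR = -15520/8833
mR = 1/2·sL + -1/2·sR = 1920/8833

80/73 80/121 -15520/8833 1920/8833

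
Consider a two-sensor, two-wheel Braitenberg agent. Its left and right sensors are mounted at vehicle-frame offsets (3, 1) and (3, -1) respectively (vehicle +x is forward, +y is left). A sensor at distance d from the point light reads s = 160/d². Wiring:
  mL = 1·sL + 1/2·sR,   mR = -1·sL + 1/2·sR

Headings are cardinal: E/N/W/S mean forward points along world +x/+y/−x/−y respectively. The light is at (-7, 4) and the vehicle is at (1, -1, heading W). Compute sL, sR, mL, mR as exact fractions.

160/61 160/41 11440/2501 -1680/2501

left sensor world pos  = (-2, -2); dL² = 61
right sensor world pos = (-2, 0); dR² = 41
sL = 160/61 = 160/61
sR = 160/41 = 160/41
mL = 1·sL + 1/2·sR = 11440/2501
mR = -1·sL + 1/2·sR = -1680/2501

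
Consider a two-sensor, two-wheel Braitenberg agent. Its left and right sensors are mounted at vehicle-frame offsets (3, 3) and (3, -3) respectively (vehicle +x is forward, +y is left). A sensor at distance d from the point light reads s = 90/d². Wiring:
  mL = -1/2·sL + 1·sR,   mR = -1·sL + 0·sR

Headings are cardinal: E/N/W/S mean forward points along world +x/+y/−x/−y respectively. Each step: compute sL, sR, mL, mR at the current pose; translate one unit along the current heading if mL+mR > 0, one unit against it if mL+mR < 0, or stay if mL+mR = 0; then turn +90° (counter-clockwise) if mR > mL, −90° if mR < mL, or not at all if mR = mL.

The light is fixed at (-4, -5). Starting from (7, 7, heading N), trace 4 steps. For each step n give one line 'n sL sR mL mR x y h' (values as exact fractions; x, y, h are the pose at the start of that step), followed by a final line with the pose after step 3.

n=0: pose=(7,7,N); sL=90/289, sR=90/421; mL=7065/121669, mR=-90/289; mL+mR=-30825/121669 → advance -1; mR−mL=-44955/121669 → turn -1·90°
n=1: pose=(7,6,E); sL=45/196, sR=9/26; mL=1179/5096, mR=-45/196; mL+mR=9/5096 → advance +1; mR−mL=-2349/5096 → turn -1·90°
n=2: pose=(8,6,S); sL=90/289, sR=18/29; mL=3897/8381, mR=-90/289; mL+mR=1287/8381 → advance +1; mR−mL=-6507/8381 → turn -1·90°
n=3: pose=(8,5,W); sL=9/13, sR=9/25; mL=9/650, mR=-9/13; mL+mR=-441/650 → advance -1; mR−mL=-459/650 → turn -1·90°

0 90/289 90/421 7065/121669 -90/289 7 7 N
1 45/196 9/26 1179/5096 -45/196 7 6 E
2 90/289 18/29 3897/8381 -90/289 8 6 S
3 9/13 9/25 9/650 -9/13 8 5 W
final 9 5 N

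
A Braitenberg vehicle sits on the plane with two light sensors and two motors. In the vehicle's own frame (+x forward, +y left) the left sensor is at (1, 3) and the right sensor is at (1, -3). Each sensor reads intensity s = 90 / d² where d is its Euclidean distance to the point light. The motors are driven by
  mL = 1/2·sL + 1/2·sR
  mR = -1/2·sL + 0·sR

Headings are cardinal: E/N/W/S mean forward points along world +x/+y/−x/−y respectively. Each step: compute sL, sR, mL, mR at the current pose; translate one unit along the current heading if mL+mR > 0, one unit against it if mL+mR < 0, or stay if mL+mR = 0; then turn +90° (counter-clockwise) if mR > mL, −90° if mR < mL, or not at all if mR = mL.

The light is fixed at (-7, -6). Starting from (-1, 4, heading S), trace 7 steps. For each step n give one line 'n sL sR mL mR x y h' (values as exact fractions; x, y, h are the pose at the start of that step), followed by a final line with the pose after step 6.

0 5/9 1 7/9 -5/18 -1 4 S
1 90/61 90/169 10350/10309 -45/61 -1 3 W
2 45/52 45/82 3015/4264 -45/104 -2 3 N
3 18/41 18/17 522/697 -9/41 -2 4 E
4 5/9 1 7/9 -5/18 -1 4 S
5 90/61 90/169 10350/10309 -45/61 -1 3 W
6 45/52 45/82 3015/4264 -45/104 -2 3 N
final -2 4 E

n=0: pose=(-1,4,S); sL=5/9, sR=1; mL=7/9, mR=-5/18; mL+mR=1/2 → advance +1; mR−mL=-19/18 → turn -1·90°
n=1: pose=(-1,3,W); sL=90/61, sR=90/169; mL=10350/10309, mR=-45/61; mL+mR=45/169 → advance +1; mR−mL=-17955/10309 → turn -1·90°
n=2: pose=(-2,3,N); sL=45/52, sR=45/82; mL=3015/4264, mR=-45/104; mL+mR=45/164 → advance +1; mR−mL=-1215/1066 → turn -1·90°
n=3: pose=(-2,4,E); sL=18/41, sR=18/17; mL=522/697, mR=-9/41; mL+mR=9/17 → advance +1; mR−mL=-675/697 → turn -1·90°
n=4: pose=(-1,4,S); sL=5/9, sR=1; mL=7/9, mR=-5/18; mL+mR=1/2 → advance +1; mR−mL=-19/18 → turn -1·90°
n=5: pose=(-1,3,W); sL=90/61, sR=90/169; mL=10350/10309, mR=-45/61; mL+mR=45/169 → advance +1; mR−mL=-17955/10309 → turn -1·90°
n=6: pose=(-2,3,N); sL=45/52, sR=45/82; mL=3015/4264, mR=-45/104; mL+mR=45/164 → advance +1; mR−mL=-1215/1066 → turn -1·90°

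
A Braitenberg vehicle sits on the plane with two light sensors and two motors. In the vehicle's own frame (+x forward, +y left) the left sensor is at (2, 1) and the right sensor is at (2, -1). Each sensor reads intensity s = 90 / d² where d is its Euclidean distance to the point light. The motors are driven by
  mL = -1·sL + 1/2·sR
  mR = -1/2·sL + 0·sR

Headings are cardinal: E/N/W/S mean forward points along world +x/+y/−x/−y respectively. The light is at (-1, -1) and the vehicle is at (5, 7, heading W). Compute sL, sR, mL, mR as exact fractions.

18/13 90/97 -1161/1261 -9/13

left sensor world pos  = (3, 6); dL² = 65
right sensor world pos = (3, 8); dR² = 97
sL = 90/65 = 18/13
sR = 90/97 = 90/97
mL = -1·sL + 1/2·sR = -1161/1261
mR = -1/2·sL + 0·sR = -9/13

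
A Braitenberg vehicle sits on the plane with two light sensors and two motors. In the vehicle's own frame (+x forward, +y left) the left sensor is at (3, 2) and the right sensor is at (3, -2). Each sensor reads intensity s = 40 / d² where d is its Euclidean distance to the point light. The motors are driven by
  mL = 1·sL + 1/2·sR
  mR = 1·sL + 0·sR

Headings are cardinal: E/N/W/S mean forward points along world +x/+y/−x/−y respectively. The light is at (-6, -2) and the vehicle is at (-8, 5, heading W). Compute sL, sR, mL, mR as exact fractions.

left sensor world pos  = (-11, 3); dL² = 50
right sensor world pos = (-11, 7); dR² = 106
sL = 40/50 = 4/5
sR = 40/106 = 20/53
mL = 1·sL + 1/2·sR = 262/265
mR = 1·sL + 0·sR = 4/5

4/5 20/53 262/265 4/5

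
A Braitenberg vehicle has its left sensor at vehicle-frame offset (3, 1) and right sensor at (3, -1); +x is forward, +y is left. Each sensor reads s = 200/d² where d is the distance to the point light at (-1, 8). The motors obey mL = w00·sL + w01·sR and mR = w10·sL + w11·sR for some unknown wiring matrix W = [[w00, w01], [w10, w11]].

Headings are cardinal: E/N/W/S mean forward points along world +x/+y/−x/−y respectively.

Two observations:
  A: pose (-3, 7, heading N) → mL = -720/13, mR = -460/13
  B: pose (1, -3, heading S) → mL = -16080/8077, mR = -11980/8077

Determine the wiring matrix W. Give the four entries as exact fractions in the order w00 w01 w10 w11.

obs A: pose=(-3,7,N) → sL=200/13, sR=40, mL=-720/13, mR=-460/13
obs B: pose=(1,-3,S) → sL=40/41, sR=200/197, mL=-16080/8077, mR=-11980/8077
sensor matrix S = [[200/13, 40], [40/41, 200/197]]; det S = -2457600/105001
solve [mL_A; mL_B] = S·[w00; w01] and [mR_A; mR_B] = S·[w10; w11]:
  w00 = -1, w01 = -1, w10 = -1, w11 = -1/2

-1 -1 -1 -1/2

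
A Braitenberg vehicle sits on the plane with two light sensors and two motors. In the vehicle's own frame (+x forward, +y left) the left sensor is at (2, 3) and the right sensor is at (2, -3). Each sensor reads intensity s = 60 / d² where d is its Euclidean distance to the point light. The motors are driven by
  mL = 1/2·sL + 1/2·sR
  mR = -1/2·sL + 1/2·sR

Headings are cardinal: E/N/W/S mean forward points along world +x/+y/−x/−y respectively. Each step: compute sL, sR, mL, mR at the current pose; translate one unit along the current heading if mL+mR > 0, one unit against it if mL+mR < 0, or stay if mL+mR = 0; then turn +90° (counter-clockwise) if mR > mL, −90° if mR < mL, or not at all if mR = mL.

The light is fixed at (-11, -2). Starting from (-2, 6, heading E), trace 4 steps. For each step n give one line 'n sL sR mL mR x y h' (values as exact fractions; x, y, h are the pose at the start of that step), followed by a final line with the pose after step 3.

0 30/121 30/73 2910/8833 720/8833 -2 6 E
1 12/41 12/17 348/697 144/697 -1 6 S
2 3/4 15/41 183/328 -63/328 -1 5 W
3 20/39 4/15 76/195 -8/65 -2 5 N
final -2 6 E

n=0: pose=(-2,6,E); sL=30/121, sR=30/73; mL=2910/8833, mR=720/8833; mL+mR=30/73 → advance +1; mR−mL=-30/121 → turn -1·90°
n=1: pose=(-1,6,S); sL=12/41, sR=12/17; mL=348/697, mR=144/697; mL+mR=12/17 → advance +1; mR−mL=-12/41 → turn -1·90°
n=2: pose=(-1,5,W); sL=3/4, sR=15/41; mL=183/328, mR=-63/328; mL+mR=15/41 → advance +1; mR−mL=-3/4 → turn -1·90°
n=3: pose=(-2,5,N); sL=20/39, sR=4/15; mL=76/195, mR=-8/65; mL+mR=4/15 → advance +1; mR−mL=-20/39 → turn -1·90°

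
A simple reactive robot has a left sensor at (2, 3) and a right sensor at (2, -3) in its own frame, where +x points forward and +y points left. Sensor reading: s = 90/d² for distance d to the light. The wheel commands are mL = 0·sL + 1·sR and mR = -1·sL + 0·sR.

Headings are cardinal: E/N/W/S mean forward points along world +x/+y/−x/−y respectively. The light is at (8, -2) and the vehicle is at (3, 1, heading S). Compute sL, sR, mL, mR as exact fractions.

18 18/13 18/13 -18

left sensor world pos  = (6, -1); dL² = 5
right sensor world pos = (0, -1); dR² = 65
sL = 90/5 = 18
sR = 90/65 = 18/13
mL = 0·sL + 1·sR = 18/13
mR = -1·sL + 0·sR = -18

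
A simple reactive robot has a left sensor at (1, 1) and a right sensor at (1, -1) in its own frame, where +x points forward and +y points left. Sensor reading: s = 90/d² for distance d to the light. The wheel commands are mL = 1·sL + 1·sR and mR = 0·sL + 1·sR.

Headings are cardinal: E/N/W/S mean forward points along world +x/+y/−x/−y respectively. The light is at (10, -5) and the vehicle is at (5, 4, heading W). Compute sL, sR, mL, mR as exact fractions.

9/10 45/68 531/340 45/68

left sensor world pos  = (4, 3); dL² = 100
right sensor world pos = (4, 5); dR² = 136
sL = 90/100 = 9/10
sR = 90/136 = 45/68
mL = 1·sL + 1·sR = 531/340
mR = 0·sL + 1·sR = 45/68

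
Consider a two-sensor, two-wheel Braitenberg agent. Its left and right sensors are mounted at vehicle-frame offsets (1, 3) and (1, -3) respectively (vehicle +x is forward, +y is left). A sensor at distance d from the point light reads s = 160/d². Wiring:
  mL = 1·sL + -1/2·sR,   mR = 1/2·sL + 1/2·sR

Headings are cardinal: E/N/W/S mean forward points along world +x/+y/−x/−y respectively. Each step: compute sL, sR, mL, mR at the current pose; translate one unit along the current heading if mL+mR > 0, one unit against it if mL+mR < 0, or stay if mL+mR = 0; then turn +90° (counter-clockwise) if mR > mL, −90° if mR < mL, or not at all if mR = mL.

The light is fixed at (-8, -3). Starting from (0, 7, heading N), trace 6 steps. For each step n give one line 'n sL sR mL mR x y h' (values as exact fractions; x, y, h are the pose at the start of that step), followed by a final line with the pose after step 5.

n=0: pose=(0,7,N); sL=80/73, sR=80/121; mL=6760/8833, mR=7760/8833; mL+mR=120/73 → advance +1; mR−mL=1000/8833 → turn +1·90°
n=1: pose=(0,8,W); sL=160/113, sR=32/49; mL=6032/5537, mR=5728/5537; mL+mR=240/113 → advance +1; mR−mL=-304/5537 → turn -1·90°
n=2: pose=(-1,8,N); sL=1, sR=40/61; mL=41/61, mR=101/122; mL+mR=3/2 → advance +1; mR−mL=19/122 → turn +1·90°
n=3: pose=(-1,9,W); sL=160/117, sR=160/261; mL=400/377, mR=1120/1131; mL+mR=80/39 → advance +1; mR−mL=-80/1131 → turn -1·90°
n=4: pose=(-2,9,N); sL=80/89, sR=16/25; mL=1288/2225, mR=1712/2225; mL+mR=120/89 → advance +1; mR−mL=424/2225 → turn +1·90°
n=5: pose=(-2,10,W); sL=32/25, sR=160/281; mL=6992/7025, mR=6496/7025; mL+mR=48/25 → advance +1; mR−mL=-496/7025 → turn -1·90°

0 80/73 80/121 6760/8833 7760/8833 0 7 N
1 160/113 32/49 6032/5537 5728/5537 0 8 W
2 1 40/61 41/61 101/122 -1 8 N
3 160/117 160/261 400/377 1120/1131 -1 9 W
4 80/89 16/25 1288/2225 1712/2225 -2 9 N
5 32/25 160/281 6992/7025 6496/7025 -2 10 W
final -3 10 N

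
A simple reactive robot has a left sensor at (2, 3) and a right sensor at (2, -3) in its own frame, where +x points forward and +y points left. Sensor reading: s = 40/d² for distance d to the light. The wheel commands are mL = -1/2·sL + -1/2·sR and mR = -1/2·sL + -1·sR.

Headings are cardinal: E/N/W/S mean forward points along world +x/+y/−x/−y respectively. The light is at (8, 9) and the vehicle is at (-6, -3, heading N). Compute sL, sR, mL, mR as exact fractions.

left sensor world pos  = (-9, -1); dL² = 389
right sensor world pos = (-3, -1); dR² = 221
sL = 40/389 = 40/389
sR = 40/221 = 40/221
mL = -1/2·sL + -1/2·sR = -12200/85969
mR = -1/2·sL + -1·sR = -19980/85969

40/389 40/221 -12200/85969 -19980/85969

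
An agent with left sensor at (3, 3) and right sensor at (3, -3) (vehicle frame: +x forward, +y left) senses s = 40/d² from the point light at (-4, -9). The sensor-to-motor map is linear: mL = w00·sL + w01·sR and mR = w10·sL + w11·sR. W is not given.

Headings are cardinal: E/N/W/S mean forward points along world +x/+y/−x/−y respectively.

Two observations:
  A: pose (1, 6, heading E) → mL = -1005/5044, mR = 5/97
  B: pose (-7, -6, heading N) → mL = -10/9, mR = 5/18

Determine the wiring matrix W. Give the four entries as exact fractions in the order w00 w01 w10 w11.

obs A: pose=(1,6,E) → sL=10/97, sR=5/26, mL=-1005/5044, mR=5/97
obs B: pose=(-7,-6,N) → sL=5/9, sR=10/9, mL=-10/9, mR=5/18
sensor matrix S = [[10/97, 5/26], [5/9, 10/9]]; det S = 175/22698
solve [mL_A; mL_B] = S·[w00; w01] and [mR_A; mR_B] = S·[w10; w11]:
  w00 = -1, w01 = -1/2, w10 = 1/2, w11 = 0

-1 -1/2 1/2 0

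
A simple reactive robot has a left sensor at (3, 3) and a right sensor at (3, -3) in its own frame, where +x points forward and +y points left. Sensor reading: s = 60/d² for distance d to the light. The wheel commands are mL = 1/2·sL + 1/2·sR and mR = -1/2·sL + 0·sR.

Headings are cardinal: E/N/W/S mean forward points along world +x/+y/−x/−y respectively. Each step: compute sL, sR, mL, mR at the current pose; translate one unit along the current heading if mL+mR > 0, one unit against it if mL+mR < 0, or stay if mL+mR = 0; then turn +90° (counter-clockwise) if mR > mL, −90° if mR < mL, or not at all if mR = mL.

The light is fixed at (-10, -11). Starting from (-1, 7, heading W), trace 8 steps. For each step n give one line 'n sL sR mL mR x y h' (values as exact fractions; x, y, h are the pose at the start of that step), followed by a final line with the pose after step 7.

n=0: pose=(-1,7,W); sL=20/87, sR=20/159; mL=820/4611, mR=-10/87; mL+mR=10/159 → advance +1; mR−mL=-450/1537 → turn -1·90°
n=1: pose=(-2,7,N); sL=30/233, sR=30/281; mL=7710/65473, mR=-15/233; mL+mR=15/281 → advance +1; mR−mL=-11925/65473 → turn -1·90°
n=2: pose=(-2,8,E); sL=12/121, sR=60/377; mL=5892/45617, mR=-6/121; mL+mR=30/377 → advance +1; mR−mL=-8154/45617 → turn -1·90°
n=3: pose=(-1,8,S); sL=3/20, sR=15/73; mL=519/2920, mR=-3/40; mL+mR=15/146 → advance +1; mR−mL=-369/1460 → turn -1·90°
n=4: pose=(-1,7,W); sL=20/87, sR=20/159; mL=820/4611, mR=-10/87; mL+mR=10/159 → advance +1; mR−mL=-450/1537 → turn -1·90°
n=5: pose=(-2,7,N); sL=30/233, sR=30/281; mL=7710/65473, mR=-15/233; mL+mR=15/281 → advance +1; mR−mL=-11925/65473 → turn -1·90°
n=6: pose=(-2,8,E); sL=12/121, sR=60/377; mL=5892/45617, mR=-6/121; mL+mR=30/377 → advance +1; mR−mL=-8154/45617 → turn -1·90°
n=7: pose=(-1,8,S); sL=3/20, sR=15/73; mL=519/2920, mR=-3/40; mL+mR=15/146 → advance +1; mR−mL=-369/1460 → turn -1·90°

0 20/87 20/159 820/4611 -10/87 -1 7 W
1 30/233 30/281 7710/65473 -15/233 -2 7 N
2 12/121 60/377 5892/45617 -6/121 -2 8 E
3 3/20 15/73 519/2920 -3/40 -1 8 S
4 20/87 20/159 820/4611 -10/87 -1 7 W
5 30/233 30/281 7710/65473 -15/233 -2 7 N
6 12/121 60/377 5892/45617 -6/121 -2 8 E
7 3/20 15/73 519/2920 -3/40 -1 8 S
final -1 7 W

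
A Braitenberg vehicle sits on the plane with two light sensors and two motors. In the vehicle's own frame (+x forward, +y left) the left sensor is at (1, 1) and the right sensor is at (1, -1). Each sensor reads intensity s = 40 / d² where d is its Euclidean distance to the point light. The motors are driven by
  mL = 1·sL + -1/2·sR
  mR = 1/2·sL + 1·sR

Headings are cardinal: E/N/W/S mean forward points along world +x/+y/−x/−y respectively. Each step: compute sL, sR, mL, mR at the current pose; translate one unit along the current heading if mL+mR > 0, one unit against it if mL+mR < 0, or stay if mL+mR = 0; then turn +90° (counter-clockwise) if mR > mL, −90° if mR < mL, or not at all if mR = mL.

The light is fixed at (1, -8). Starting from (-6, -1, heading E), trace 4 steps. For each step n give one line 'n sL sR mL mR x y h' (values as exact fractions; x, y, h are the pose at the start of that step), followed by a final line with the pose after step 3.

0 2/5 5/9 11/90 34/45 -6 -1 E
1 40/113 40/89 1300/10057 6300/10057 -5 -1 N
2 20/49 4/13 162/637 326/637 -5 0 W
3 8/17 40/113 564/1921 1132/1921 -6 0 S
final -6 -1 E

n=0: pose=(-6,-1,E); sL=2/5, sR=5/9; mL=11/90, mR=34/45; mL+mR=79/90 → advance +1; mR−mL=19/30 → turn +1·90°
n=1: pose=(-5,-1,N); sL=40/113, sR=40/89; mL=1300/10057, mR=6300/10057; mL+mR=7600/10057 → advance +1; mR−mL=5000/10057 → turn +1·90°
n=2: pose=(-5,0,W); sL=20/49, sR=4/13; mL=162/637, mR=326/637; mL+mR=488/637 → advance +1; mR−mL=164/637 → turn +1·90°
n=3: pose=(-6,0,S); sL=8/17, sR=40/113; mL=564/1921, mR=1132/1921; mL+mR=1696/1921 → advance +1; mR−mL=568/1921 → turn +1·90°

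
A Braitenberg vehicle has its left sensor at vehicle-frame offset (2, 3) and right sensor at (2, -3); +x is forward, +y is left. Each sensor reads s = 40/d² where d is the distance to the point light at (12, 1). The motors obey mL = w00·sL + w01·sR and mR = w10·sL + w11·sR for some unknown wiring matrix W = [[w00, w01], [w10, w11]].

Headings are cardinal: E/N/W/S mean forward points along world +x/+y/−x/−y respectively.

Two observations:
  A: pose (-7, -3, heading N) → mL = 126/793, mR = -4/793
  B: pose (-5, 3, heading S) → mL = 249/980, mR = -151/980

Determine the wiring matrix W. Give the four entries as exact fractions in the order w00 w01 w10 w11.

1 1/2 -1 1/2

obs A: pose=(-7,-3,N) → sL=5/61, sR=2/13, mL=126/793, mR=-4/793
obs B: pose=(-5,3,S) → sL=10/49, sR=1/10, mL=249/980, mR=-151/980
sensor matrix S = [[5/61, 2/13], [10/49, 1/10]]; det S = -1803/77714
solve [mL_A; mL_B] = S·[w00; w01] and [mR_A; mR_B] = S·[w10; w11]:
  w00 = 1, w01 = 1/2, w10 = -1, w11 = 1/2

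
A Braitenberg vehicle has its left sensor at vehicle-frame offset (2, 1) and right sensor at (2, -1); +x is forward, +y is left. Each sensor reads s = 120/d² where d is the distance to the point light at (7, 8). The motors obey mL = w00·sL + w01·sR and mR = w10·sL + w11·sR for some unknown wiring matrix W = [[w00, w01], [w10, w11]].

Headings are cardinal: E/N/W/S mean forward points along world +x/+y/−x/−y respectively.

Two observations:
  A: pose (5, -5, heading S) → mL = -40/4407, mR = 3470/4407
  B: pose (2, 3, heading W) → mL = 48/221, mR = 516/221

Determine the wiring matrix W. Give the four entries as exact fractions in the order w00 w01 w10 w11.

obs A: pose=(5,-5,S) → sL=60/113, sR=20/39, mL=-40/4407, mR=3470/4407
obs B: pose=(2,3,W) → sL=24/17, sR=24/13, mL=48/221, mR=516/221
sensor matrix S = [[60/113, 20/39], [24/17, 24/13]]; det S = 6400/24973
solve [mL_A; mL_B] = S·[w00; w01] and [mR_A; mR_B] = S·[w10; w11]:
  w00 = -1/2, w01 = 1/2, w10 = 1, w11 = 1/2

-1/2 1/2 1 1/2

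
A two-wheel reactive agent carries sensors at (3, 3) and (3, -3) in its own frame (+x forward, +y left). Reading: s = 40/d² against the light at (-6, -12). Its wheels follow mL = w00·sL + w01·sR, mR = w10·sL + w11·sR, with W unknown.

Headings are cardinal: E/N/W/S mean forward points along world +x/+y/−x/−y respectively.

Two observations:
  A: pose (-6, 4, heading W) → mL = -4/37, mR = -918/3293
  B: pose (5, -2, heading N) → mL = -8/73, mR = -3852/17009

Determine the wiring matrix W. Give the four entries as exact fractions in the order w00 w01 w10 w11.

0 -1 -1 -1/2

obs A: pose=(-6,4,W) → sL=20/89, sR=4/37, mL=-4/37, mR=-918/3293
obs B: pose=(5,-2,N) → sL=40/233, sR=8/73, mL=-8/73, mR=-3852/17009
sensor matrix S = [[20/89, 4/37], [40/233, 8/73]]; det S = 339840/56010637
solve [mL_A; mL_B] = S·[w00; w01] and [mR_A; mR_B] = S·[w10; w11]:
  w00 = 0, w01 = -1, w10 = -1, w11 = -1/2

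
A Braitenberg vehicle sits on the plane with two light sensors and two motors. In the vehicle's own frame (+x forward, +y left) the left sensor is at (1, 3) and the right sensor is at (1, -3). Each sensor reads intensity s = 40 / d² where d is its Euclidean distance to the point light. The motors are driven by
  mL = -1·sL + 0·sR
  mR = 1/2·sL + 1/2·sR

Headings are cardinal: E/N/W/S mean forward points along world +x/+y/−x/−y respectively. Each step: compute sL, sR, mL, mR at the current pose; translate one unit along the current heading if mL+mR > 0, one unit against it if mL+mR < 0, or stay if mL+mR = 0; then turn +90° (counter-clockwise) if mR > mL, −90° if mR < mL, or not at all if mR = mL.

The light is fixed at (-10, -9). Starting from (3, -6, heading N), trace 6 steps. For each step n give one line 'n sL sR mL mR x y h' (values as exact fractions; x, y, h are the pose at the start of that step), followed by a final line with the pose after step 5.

0 10/29 5/34 -10/29 485/1972 3 -6 N
1 8/29 40/169 -8/29 1256/4901 3 -7 W
2 4/29 20/61 -4/29 412/1769 4 -7 S
3 40/241 40/229 -40/241 9400/55189 4 -8 E
4 10/37 5/41 -10/37 595/3034 5 -8 N
5 8/41 8/41 -8/41 8/41 5 -9 W
final 5 -9 S

n=0: pose=(3,-6,N); sL=10/29, sR=5/34; mL=-10/29, mR=485/1972; mL+mR=-195/1972 → advance -1; mR−mL=1165/1972 → turn +1·90°
n=1: pose=(3,-7,W); sL=8/29, sR=40/169; mL=-8/29, mR=1256/4901; mL+mR=-96/4901 → advance -1; mR−mL=2608/4901 → turn +1·90°
n=2: pose=(4,-7,S); sL=4/29, sR=20/61; mL=-4/29, mR=412/1769; mL+mR=168/1769 → advance +1; mR−mL=656/1769 → turn +1·90°
n=3: pose=(4,-8,E); sL=40/241, sR=40/229; mL=-40/241, mR=9400/55189; mL+mR=240/55189 → advance +1; mR−mL=18560/55189 → turn +1·90°
n=4: pose=(5,-8,N); sL=10/37, sR=5/41; mL=-10/37, mR=595/3034; mL+mR=-225/3034 → advance -1; mR−mL=1415/3034 → turn +1·90°
n=5: pose=(5,-9,W); sL=8/41, sR=8/41; mL=-8/41, mR=8/41; mL+mR=0 → advance +0; mR−mL=16/41 → turn +1·90°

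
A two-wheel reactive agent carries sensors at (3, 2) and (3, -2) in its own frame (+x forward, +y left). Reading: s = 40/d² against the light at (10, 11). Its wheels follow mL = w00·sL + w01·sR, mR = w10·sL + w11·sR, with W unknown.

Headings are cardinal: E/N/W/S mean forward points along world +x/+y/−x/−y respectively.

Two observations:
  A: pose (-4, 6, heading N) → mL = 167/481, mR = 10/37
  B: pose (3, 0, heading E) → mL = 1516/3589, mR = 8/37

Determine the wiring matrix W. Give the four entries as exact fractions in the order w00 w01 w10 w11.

1/2 1 0 1

obs A: pose=(-4,6,N) → sL=2/13, sR=10/37, mL=167/481, mR=10/37
obs B: pose=(3,0,E) → sL=40/97, sR=8/37, mL=1516/3589, mR=8/37
sensor matrix S = [[2/13, 10/37], [40/97, 8/37]]; det S = -3648/46657
solve [mL_A; mL_B] = S·[w00; w01] and [mR_A; mR_B] = S·[w10; w11]:
  w00 = 1/2, w01 = 1, w10 = 0, w11 = 1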